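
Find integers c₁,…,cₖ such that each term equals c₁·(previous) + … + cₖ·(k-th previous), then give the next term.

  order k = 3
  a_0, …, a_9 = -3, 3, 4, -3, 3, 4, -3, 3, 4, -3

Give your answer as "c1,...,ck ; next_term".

  a_3 = 0·4 + 0·3 + 1·-3 = -3
  a_4 = 0·-3 + 0·4 + 1·3 = 3
  a_5 = 0·3 + 0·-3 + 1·4 = 4
  a_6 = 0·4 + 0·3 + 1·-3 = -3
  a_7 = 0·-3 + 0·4 + 1·3 = 3
  a_8 = 0·3 + 0·-3 + 1·4 = 4
  a_9 = 0·4 + 0·3 + 1·-3 = -3
  a_10 = 0·-3 + 0·4 + 1·3 = 3

0,0,1 ; 3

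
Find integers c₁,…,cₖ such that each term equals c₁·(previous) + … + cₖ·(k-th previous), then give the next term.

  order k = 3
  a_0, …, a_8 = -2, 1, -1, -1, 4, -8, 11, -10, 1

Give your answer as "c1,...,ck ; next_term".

-2,-1,1 ; 19

  a_3 = -2·-1 + -1·1 + 1·-2 = -1
  a_4 = -2·-1 + -1·-1 + 1·1 = 4
  a_5 = -2·4 + -1·-1 + 1·-1 = -8
  a_6 = -2·-8 + -1·4 + 1·-1 = 11
  a_7 = -2·11 + -1·-8 + 1·4 = -10
  a_8 = -2·-10 + -1·11 + 1·-8 = 1
  a_9 = -2·1 + -1·-10 + 1·11 = 19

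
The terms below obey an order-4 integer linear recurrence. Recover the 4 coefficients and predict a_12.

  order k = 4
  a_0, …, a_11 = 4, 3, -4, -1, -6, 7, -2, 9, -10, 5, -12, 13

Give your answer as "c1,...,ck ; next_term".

  a_4 = -1·-1 + 0·-4 + -1·3 + -1·4 = -6
  a_5 = -1·-6 + 0·-1 + -1·-4 + -1·3 = 7
  a_6 = -1·7 + 0·-6 + -1·-1 + -1·-4 = -2
  a_7 = -1·-2 + 0·7 + -1·-6 + -1·-1 = 9
  a_8 = -1·9 + 0·-2 + -1·7 + -1·-6 = -10
  a_9 = -1·-10 + 0·9 + -1·-2 + -1·7 = 5
  a_10 = -1·5 + 0·-10 + -1·9 + -1·-2 = -12
  a_11 = -1·-12 + 0·5 + -1·-10 + -1·9 = 13
  a_12 = -1·13 + 0·-12 + -1·5 + -1·-10 = -8

-1,0,-1,-1 ; -8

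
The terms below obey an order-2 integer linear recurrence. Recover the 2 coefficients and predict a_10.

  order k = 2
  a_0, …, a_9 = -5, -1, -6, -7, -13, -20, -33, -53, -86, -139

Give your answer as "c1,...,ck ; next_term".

  a_2 = 1·-1 + 1·-5 = -6
  a_3 = 1·-6 + 1·-1 = -7
  a_4 = 1·-7 + 1·-6 = -13
  a_5 = 1·-13 + 1·-7 = -20
  a_6 = 1·-20 + 1·-13 = -33
  a_7 = 1·-33 + 1·-20 = -53
  a_8 = 1·-53 + 1·-33 = -86
  a_9 = 1·-86 + 1·-53 = -139
  a_10 = 1·-139 + 1·-86 = -225

1,1 ; -225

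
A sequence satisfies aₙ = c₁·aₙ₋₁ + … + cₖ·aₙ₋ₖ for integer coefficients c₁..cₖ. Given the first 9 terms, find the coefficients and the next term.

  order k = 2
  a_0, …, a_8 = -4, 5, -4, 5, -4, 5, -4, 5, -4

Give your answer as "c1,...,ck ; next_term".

0,1 ; 5

  a_2 = 0·5 + 1·-4 = -4
  a_3 = 0·-4 + 1·5 = 5
  a_4 = 0·5 + 1·-4 = -4
  a_5 = 0·-4 + 1·5 = 5
  a_6 = 0·5 + 1·-4 = -4
  a_7 = 0·-4 + 1·5 = 5
  a_8 = 0·5 + 1·-4 = -4
  a_9 = 0·-4 + 1·5 = 5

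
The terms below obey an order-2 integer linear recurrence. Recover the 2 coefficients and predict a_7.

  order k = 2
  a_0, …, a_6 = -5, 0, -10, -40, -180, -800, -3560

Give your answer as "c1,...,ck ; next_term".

4,2 ; -15840

  a_2 = 4·0 + 2·-5 = -10
  a_3 = 4·-10 + 2·0 = -40
  a_4 = 4·-40 + 2·-10 = -180
  a_5 = 4·-180 + 2·-40 = -800
  a_6 = 4·-800 + 2·-180 = -3560
  a_7 = 4·-3560 + 2·-800 = -15840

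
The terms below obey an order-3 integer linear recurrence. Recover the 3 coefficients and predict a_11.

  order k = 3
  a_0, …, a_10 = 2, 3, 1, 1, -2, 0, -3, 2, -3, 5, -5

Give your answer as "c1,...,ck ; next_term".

  a_3 = 0·1 + 1·3 + -1·2 = 1
  a_4 = 0·1 + 1·1 + -1·3 = -2
  a_5 = 0·-2 + 1·1 + -1·1 = 0
  a_6 = 0·0 + 1·-2 + -1·1 = -3
  a_7 = 0·-3 + 1·0 + -1·-2 = 2
  a_8 = 0·2 + 1·-3 + -1·0 = -3
  a_9 = 0·-3 + 1·2 + -1·-3 = 5
  a_10 = 0·5 + 1·-3 + -1·2 = -5
  a_11 = 0·-5 + 1·5 + -1·-3 = 8

0,1,-1 ; 8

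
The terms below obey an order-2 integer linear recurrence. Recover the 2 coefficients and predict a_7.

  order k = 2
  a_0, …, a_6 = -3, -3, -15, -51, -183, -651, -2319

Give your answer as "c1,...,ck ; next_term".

  a_2 = 3·-3 + 2·-3 = -15
  a_3 = 3·-15 + 2·-3 = -51
  a_4 = 3·-51 + 2·-15 = -183
  a_5 = 3·-183 + 2·-51 = -651
  a_6 = 3·-651 + 2·-183 = -2319
  a_7 = 3·-2319 + 2·-651 = -8259

3,2 ; -8259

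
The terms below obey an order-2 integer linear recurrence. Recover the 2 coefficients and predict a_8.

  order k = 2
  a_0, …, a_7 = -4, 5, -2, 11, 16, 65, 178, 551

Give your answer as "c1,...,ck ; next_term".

2,3 ; 1636

  a_2 = 2·5 + 3·-4 = -2
  a_3 = 2·-2 + 3·5 = 11
  a_4 = 2·11 + 3·-2 = 16
  a_5 = 2·16 + 3·11 = 65
  a_6 = 2·65 + 3·16 = 178
  a_7 = 2·178 + 3·65 = 551
  a_8 = 2·551 + 3·178 = 1636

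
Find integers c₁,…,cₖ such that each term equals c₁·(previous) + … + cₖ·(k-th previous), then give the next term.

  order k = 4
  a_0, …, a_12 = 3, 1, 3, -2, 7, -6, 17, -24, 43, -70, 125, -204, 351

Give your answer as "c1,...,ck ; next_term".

  a_4 = 0·-2 + 1·3 + -2·1 + 2·3 = 7
  a_5 = 0·7 + 1·-2 + -2·3 + 2·1 = -6
  a_6 = 0·-6 + 1·7 + -2·-2 + 2·3 = 17
  a_7 = 0·17 + 1·-6 + -2·7 + 2·-2 = -24
  a_8 = 0·-24 + 1·17 + -2·-6 + 2·7 = 43
  a_9 = 0·43 + 1·-24 + -2·17 + 2·-6 = -70
  a_10 = 0·-70 + 1·43 + -2·-24 + 2·17 = 125
  a_11 = 0·125 + 1·-70 + -2·43 + 2·-24 = -204
  a_12 = 0·-204 + 1·125 + -2·-70 + 2·43 = 351
  a_13 = 0·351 + 1·-204 + -2·125 + 2·-70 = -594

0,1,-2,2 ; -594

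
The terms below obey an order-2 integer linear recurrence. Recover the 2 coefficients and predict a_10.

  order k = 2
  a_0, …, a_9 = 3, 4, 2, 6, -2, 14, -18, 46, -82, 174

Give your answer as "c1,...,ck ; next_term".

-1,2 ; -338

  a_2 = -1·4 + 2·3 = 2
  a_3 = -1·2 + 2·4 = 6
  a_4 = -1·6 + 2·2 = -2
  a_5 = -1·-2 + 2·6 = 14
  a_6 = -1·14 + 2·-2 = -18
  a_7 = -1·-18 + 2·14 = 46
  a_8 = -1·46 + 2·-18 = -82
  a_9 = -1·-82 + 2·46 = 174
  a_10 = -1·174 + 2·-82 = -338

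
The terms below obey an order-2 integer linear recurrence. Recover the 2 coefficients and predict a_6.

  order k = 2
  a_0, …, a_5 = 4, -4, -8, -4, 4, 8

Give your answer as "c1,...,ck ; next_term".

  a_2 = 1·-4 + -1·4 = -8
  a_3 = 1·-8 + -1·-4 = -4
  a_4 = 1·-4 + -1·-8 = 4
  a_5 = 1·4 + -1·-4 = 8
  a_6 = 1·8 + -1·4 = 4

1,-1 ; 4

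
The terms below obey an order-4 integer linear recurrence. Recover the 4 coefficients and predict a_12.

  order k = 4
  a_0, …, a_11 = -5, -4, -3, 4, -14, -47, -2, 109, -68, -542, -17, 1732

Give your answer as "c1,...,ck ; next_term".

  a_4 = 1·4 + -3·-3 + 3·-4 + 3·-5 = -14
  a_5 = 1·-14 + -3·4 + 3·-3 + 3·-4 = -47
  a_6 = 1·-47 + -3·-14 + 3·4 + 3·-3 = -2
  a_7 = 1·-2 + -3·-47 + 3·-14 + 3·4 = 109
  a_8 = 1·109 + -3·-2 + 3·-47 + 3·-14 = -68
  a_9 = 1·-68 + -3·109 + 3·-2 + 3·-47 = -542
  a_10 = 1·-542 + -3·-68 + 3·109 + 3·-2 = -17
  a_11 = 1·-17 + -3·-542 + 3·-68 + 3·109 = 1732
  a_12 = 1·1732 + -3·-17 + 3·-542 + 3·-68 = -47

1,-3,3,3 ; -47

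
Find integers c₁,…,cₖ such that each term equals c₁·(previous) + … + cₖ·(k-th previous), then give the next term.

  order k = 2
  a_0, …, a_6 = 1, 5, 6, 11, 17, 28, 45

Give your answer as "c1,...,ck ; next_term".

  a_2 = 1·5 + 1·1 = 6
  a_3 = 1·6 + 1·5 = 11
  a_4 = 1·11 + 1·6 = 17
  a_5 = 1·17 + 1·11 = 28
  a_6 = 1·28 + 1·17 = 45
  a_7 = 1·45 + 1·28 = 73

1,1 ; 73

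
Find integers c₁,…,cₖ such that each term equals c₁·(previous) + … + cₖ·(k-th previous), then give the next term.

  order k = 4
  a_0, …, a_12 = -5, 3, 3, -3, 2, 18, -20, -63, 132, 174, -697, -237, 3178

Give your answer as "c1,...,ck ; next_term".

0,-4,3,-1 ; -1317

  a_4 = 0·-3 + -4·3 + 3·3 + -1·-5 = 2
  a_5 = 0·2 + -4·-3 + 3·3 + -1·3 = 18
  a_6 = 0·18 + -4·2 + 3·-3 + -1·3 = -20
  a_7 = 0·-20 + -4·18 + 3·2 + -1·-3 = -63
  a_8 = 0·-63 + -4·-20 + 3·18 + -1·2 = 132
  a_9 = 0·132 + -4·-63 + 3·-20 + -1·18 = 174
  a_10 = 0·174 + -4·132 + 3·-63 + -1·-20 = -697
  a_11 = 0·-697 + -4·174 + 3·132 + -1·-63 = -237
  a_12 = 0·-237 + -4·-697 + 3·174 + -1·132 = 3178
  a_13 = 0·3178 + -4·-237 + 3·-697 + -1·174 = -1317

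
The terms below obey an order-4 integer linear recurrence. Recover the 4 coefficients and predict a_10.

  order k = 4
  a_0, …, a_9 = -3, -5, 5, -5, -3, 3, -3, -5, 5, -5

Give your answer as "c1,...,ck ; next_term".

-1,0,1,1 ; -3

  a_4 = -1·-5 + 0·5 + 1·-5 + 1·-3 = -3
  a_5 = -1·-3 + 0·-5 + 1·5 + 1·-5 = 3
  a_6 = -1·3 + 0·-3 + 1·-5 + 1·5 = -3
  a_7 = -1·-3 + 0·3 + 1·-3 + 1·-5 = -5
  a_8 = -1·-5 + 0·-3 + 1·3 + 1·-3 = 5
  a_9 = -1·5 + 0·-5 + 1·-3 + 1·3 = -5
  a_10 = -1·-5 + 0·5 + 1·-5 + 1·-3 = -3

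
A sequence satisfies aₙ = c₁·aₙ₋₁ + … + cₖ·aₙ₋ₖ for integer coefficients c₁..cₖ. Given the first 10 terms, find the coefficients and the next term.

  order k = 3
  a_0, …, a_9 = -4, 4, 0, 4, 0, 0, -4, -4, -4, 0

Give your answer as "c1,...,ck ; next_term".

1,0,-1 ; 4

  a_3 = 1·0 + 0·4 + -1·-4 = 4
  a_4 = 1·4 + 0·0 + -1·4 = 0
  a_5 = 1·0 + 0·4 + -1·0 = 0
  a_6 = 1·0 + 0·0 + -1·4 = -4
  a_7 = 1·-4 + 0·0 + -1·0 = -4
  a_8 = 1·-4 + 0·-4 + -1·0 = -4
  a_9 = 1·-4 + 0·-4 + -1·-4 = 0
  a_10 = 1·0 + 0·-4 + -1·-4 = 4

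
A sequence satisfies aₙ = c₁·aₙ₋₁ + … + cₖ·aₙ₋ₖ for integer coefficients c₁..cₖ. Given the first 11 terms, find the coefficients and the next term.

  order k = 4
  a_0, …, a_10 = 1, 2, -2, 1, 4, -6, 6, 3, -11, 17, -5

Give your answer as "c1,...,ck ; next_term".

-1,0,2,1 ; -14

  a_4 = -1·1 + 0·-2 + 2·2 + 1·1 = 4
  a_5 = -1·4 + 0·1 + 2·-2 + 1·2 = -6
  a_6 = -1·-6 + 0·4 + 2·1 + 1·-2 = 6
  a_7 = -1·6 + 0·-6 + 2·4 + 1·1 = 3
  a_8 = -1·3 + 0·6 + 2·-6 + 1·4 = -11
  a_9 = -1·-11 + 0·3 + 2·6 + 1·-6 = 17
  a_10 = -1·17 + 0·-11 + 2·3 + 1·6 = -5
  a_11 = -1·-5 + 0·17 + 2·-11 + 1·3 = -14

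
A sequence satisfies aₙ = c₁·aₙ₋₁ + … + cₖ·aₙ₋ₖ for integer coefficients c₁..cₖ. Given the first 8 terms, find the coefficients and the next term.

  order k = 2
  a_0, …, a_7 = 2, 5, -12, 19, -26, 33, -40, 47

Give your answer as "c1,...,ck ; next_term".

  a_2 = -2·5 + -1·2 = -12
  a_3 = -2·-12 + -1·5 = 19
  a_4 = -2·19 + -1·-12 = -26
  a_5 = -2·-26 + -1·19 = 33
  a_6 = -2·33 + -1·-26 = -40
  a_7 = -2·-40 + -1·33 = 47
  a_8 = -2·47 + -1·-40 = -54

-2,-1 ; -54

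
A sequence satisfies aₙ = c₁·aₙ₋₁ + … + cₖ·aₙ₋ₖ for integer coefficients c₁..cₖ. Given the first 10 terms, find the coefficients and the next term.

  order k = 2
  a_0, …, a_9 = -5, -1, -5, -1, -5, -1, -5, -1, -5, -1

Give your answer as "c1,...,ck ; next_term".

0,1 ; -5

  a_2 = 0·-1 + 1·-5 = -5
  a_3 = 0·-5 + 1·-1 = -1
  a_4 = 0·-1 + 1·-5 = -5
  a_5 = 0·-5 + 1·-1 = -1
  a_6 = 0·-1 + 1·-5 = -5
  a_7 = 0·-5 + 1·-1 = -1
  a_8 = 0·-1 + 1·-5 = -5
  a_9 = 0·-5 + 1·-1 = -1
  a_10 = 0·-1 + 1·-5 = -5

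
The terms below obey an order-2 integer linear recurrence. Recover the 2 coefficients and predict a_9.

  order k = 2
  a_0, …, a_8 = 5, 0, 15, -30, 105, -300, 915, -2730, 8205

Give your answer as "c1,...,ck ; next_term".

  a_2 = -2·0 + 3·5 = 15
  a_3 = -2·15 + 3·0 = -30
  a_4 = -2·-30 + 3·15 = 105
  a_5 = -2·105 + 3·-30 = -300
  a_6 = -2·-300 + 3·105 = 915
  a_7 = -2·915 + 3·-300 = -2730
  a_8 = -2·-2730 + 3·915 = 8205
  a_9 = -2·8205 + 3·-2730 = -24600

-2,3 ; -24600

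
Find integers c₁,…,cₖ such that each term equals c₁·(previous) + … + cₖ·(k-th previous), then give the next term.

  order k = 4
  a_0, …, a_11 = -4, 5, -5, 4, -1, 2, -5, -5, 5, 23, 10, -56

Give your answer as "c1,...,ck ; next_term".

  a_4 = 0·4 + -2·-5 + -3·5 + -1·-4 = -1
  a_5 = 0·-1 + -2·4 + -3·-5 + -1·5 = 2
  a_6 = 0·2 + -2·-1 + -3·4 + -1·-5 = -5
  a_7 = 0·-5 + -2·2 + -3·-1 + -1·4 = -5
  a_8 = 0·-5 + -2·-5 + -3·2 + -1·-1 = 5
  a_9 = 0·5 + -2·-5 + -3·-5 + -1·2 = 23
  a_10 = 0·23 + -2·5 + -3·-5 + -1·-5 = 10
  a_11 = 0·10 + -2·23 + -3·5 + -1·-5 = -56
  a_12 = 0·-56 + -2·10 + -3·23 + -1·5 = -94

0,-2,-3,-1 ; -94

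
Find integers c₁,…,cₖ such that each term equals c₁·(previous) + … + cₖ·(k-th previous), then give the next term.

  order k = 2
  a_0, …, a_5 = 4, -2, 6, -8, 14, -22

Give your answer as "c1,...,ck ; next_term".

-1,1 ; 36

  a_2 = -1·-2 + 1·4 = 6
  a_3 = -1·6 + 1·-2 = -8
  a_4 = -1·-8 + 1·6 = 14
  a_5 = -1·14 + 1·-8 = -22
  a_6 = -1·-22 + 1·14 = 36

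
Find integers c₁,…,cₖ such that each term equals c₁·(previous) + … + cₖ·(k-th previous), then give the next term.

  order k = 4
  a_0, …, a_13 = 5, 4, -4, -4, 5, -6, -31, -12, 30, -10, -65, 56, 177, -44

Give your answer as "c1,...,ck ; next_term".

2,-3,4,-3 ; -200

  a_4 = 2·-4 + -3·-4 + 4·4 + -3·5 = 5
  a_5 = 2·5 + -3·-4 + 4·-4 + -3·4 = -6
  a_6 = 2·-6 + -3·5 + 4·-4 + -3·-4 = -31
  a_7 = 2·-31 + -3·-6 + 4·5 + -3·-4 = -12
  a_8 = 2·-12 + -3·-31 + 4·-6 + -3·5 = 30
  a_9 = 2·30 + -3·-12 + 4·-31 + -3·-6 = -10
  a_10 = 2·-10 + -3·30 + 4·-12 + -3·-31 = -65
  a_11 = 2·-65 + -3·-10 + 4·30 + -3·-12 = 56
  a_12 = 2·56 + -3·-65 + 4·-10 + -3·30 = 177
  a_13 = 2·177 + -3·56 + 4·-65 + -3·-10 = -44
  a_14 = 2·-44 + -3·177 + 4·56 + -3·-65 = -200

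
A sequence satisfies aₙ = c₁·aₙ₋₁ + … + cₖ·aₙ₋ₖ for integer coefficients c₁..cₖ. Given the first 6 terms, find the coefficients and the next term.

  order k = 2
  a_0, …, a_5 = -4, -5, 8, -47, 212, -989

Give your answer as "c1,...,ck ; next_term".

-4,3 ; 4592

  a_2 = -4·-5 + 3·-4 = 8
  a_3 = -4·8 + 3·-5 = -47
  a_4 = -4·-47 + 3·8 = 212
  a_5 = -4·212 + 3·-47 = -989
  a_6 = -4·-989 + 3·212 = 4592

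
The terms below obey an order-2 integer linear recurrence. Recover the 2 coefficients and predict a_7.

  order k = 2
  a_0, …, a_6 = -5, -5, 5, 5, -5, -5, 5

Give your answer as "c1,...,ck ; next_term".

  a_2 = 0·-5 + -1·-5 = 5
  a_3 = 0·5 + -1·-5 = 5
  a_4 = 0·5 + -1·5 = -5
  a_5 = 0·-5 + -1·5 = -5
  a_6 = 0·-5 + -1·-5 = 5
  a_7 = 0·5 + -1·-5 = 5

0,-1 ; 5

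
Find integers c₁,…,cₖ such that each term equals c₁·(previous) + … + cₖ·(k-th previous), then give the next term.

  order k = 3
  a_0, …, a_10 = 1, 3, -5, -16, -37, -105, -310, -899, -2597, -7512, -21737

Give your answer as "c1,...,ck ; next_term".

  a_3 = 3·-5 + -1·3 + 2·1 = -16
  a_4 = 3·-16 + -1·-5 + 2·3 = -37
  a_5 = 3·-37 + -1·-16 + 2·-5 = -105
  a_6 = 3·-105 + -1·-37 + 2·-16 = -310
  a_7 = 3·-310 + -1·-105 + 2·-37 = -899
  a_8 = 3·-899 + -1·-310 + 2·-105 = -2597
  a_9 = 3·-2597 + -1·-899 + 2·-310 = -7512
  a_10 = 3·-7512 + -1·-2597 + 2·-899 = -21737
  a_11 = 3·-21737 + -1·-7512 + 2·-2597 = -62893

3,-1,2 ; -62893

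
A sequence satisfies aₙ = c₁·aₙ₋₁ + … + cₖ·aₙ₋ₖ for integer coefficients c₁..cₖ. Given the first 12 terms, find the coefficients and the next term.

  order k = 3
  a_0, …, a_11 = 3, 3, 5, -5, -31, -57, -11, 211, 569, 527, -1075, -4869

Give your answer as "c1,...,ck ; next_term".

2,-3,-2 ; -7567

  a_3 = 2·5 + -3·3 + -2·3 = -5
  a_4 = 2·-5 + -3·5 + -2·3 = -31
  a_5 = 2·-31 + -3·-5 + -2·5 = -57
  a_6 = 2·-57 + -3·-31 + -2·-5 = -11
  a_7 = 2·-11 + -3·-57 + -2·-31 = 211
  a_8 = 2·211 + -3·-11 + -2·-57 = 569
  a_9 = 2·569 + -3·211 + -2·-11 = 527
  a_10 = 2·527 + -3·569 + -2·211 = -1075
  a_11 = 2·-1075 + -3·527 + -2·569 = -4869
  a_12 = 2·-4869 + -3·-1075 + -2·527 = -7567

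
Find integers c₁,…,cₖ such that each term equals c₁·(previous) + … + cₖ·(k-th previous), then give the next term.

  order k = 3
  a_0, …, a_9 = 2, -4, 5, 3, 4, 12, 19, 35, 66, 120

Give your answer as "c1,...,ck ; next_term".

1,1,1 ; 221

  a_3 = 1·5 + 1·-4 + 1·2 = 3
  a_4 = 1·3 + 1·5 + 1·-4 = 4
  a_5 = 1·4 + 1·3 + 1·5 = 12
  a_6 = 1·12 + 1·4 + 1·3 = 19
  a_7 = 1·19 + 1·12 + 1·4 = 35
  a_8 = 1·35 + 1·19 + 1·12 = 66
  a_9 = 1·66 + 1·35 + 1·19 = 120
  a_10 = 1·120 + 1·66 + 1·35 = 221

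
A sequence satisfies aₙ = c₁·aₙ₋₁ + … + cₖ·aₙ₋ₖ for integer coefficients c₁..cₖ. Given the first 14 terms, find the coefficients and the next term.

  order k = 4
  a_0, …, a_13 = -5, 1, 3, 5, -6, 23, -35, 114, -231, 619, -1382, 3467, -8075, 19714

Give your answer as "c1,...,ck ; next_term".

  a_4 = -1·5 + 3·3 + 0·1 + 2·-5 = -6
  a_5 = -1·-6 + 3·5 + 0·3 + 2·1 = 23
  a_6 = -1·23 + 3·-6 + 0·5 + 2·3 = -35
  a_7 = -1·-35 + 3·23 + 0·-6 + 2·5 = 114
  a_8 = -1·114 + 3·-35 + 0·23 + 2·-6 = -231
  a_9 = -1·-231 + 3·114 + 0·-35 + 2·23 = 619
  a_10 = -1·619 + 3·-231 + 0·114 + 2·-35 = -1382
  a_11 = -1·-1382 + 3·619 + 0·-231 + 2·114 = 3467
  a_12 = -1·3467 + 3·-1382 + 0·619 + 2·-231 = -8075
  a_13 = -1·-8075 + 3·3467 + 0·-1382 + 2·619 = 19714
  a_14 = -1·19714 + 3·-8075 + 0·3467 + 2·-1382 = -46703

-1,3,0,2 ; -46703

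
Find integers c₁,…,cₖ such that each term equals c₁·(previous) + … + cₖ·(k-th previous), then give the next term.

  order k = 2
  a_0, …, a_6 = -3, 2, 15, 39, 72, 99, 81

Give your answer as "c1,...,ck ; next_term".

  a_2 = 3·2 + -3·-3 = 15
  a_3 = 3·15 + -3·2 = 39
  a_4 = 3·39 + -3·15 = 72
  a_5 = 3·72 + -3·39 = 99
  a_6 = 3·99 + -3·72 = 81
  a_7 = 3·81 + -3·99 = -54

3,-3 ; -54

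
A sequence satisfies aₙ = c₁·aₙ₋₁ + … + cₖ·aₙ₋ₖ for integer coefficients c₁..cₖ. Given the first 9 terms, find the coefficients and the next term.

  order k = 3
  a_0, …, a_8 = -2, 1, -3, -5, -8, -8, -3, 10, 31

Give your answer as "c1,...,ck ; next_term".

2,-1,-1 ; 55

  a_3 = 2·-3 + -1·1 + -1·-2 = -5
  a_4 = 2·-5 + -1·-3 + -1·1 = -8
  a_5 = 2·-8 + -1·-5 + -1·-3 = -8
  a_6 = 2·-8 + -1·-8 + -1·-5 = -3
  a_7 = 2·-3 + -1·-8 + -1·-8 = 10
  a_8 = 2·10 + -1·-3 + -1·-8 = 31
  a_9 = 2·31 + -1·10 + -1·-3 = 55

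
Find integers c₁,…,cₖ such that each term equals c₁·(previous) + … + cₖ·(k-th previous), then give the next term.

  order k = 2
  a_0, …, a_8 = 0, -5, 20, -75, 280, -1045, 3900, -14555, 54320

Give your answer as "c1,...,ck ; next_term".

-4,-1 ; -202725

  a_2 = -4·-5 + -1·0 = 20
  a_3 = -4·20 + -1·-5 = -75
  a_4 = -4·-75 + -1·20 = 280
  a_5 = -4·280 + -1·-75 = -1045
  a_6 = -4·-1045 + -1·280 = 3900
  a_7 = -4·3900 + -1·-1045 = -14555
  a_8 = -4·-14555 + -1·3900 = 54320
  a_9 = -4·54320 + -1·-14555 = -202725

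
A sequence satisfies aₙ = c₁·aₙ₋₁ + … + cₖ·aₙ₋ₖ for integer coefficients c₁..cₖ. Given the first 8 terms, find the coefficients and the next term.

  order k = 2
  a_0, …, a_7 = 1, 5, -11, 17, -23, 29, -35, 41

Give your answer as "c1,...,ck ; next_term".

-2,-1 ; -47

  a_2 = -2·5 + -1·1 = -11
  a_3 = -2·-11 + -1·5 = 17
  a_4 = -2·17 + -1·-11 = -23
  a_5 = -2·-23 + -1·17 = 29
  a_6 = -2·29 + -1·-23 = -35
  a_7 = -2·-35 + -1·29 = 41
  a_8 = -2·41 + -1·-35 = -47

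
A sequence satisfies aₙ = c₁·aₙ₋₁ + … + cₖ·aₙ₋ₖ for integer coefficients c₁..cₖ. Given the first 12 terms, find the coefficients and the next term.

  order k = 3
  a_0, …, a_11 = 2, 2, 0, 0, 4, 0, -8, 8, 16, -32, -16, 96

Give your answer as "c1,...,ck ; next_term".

0,-2,2 ; -32

  a_3 = 0·0 + -2·2 + 2·2 = 0
  a_4 = 0·0 + -2·0 + 2·2 = 4
  a_5 = 0·4 + -2·0 + 2·0 = 0
  a_6 = 0·0 + -2·4 + 2·0 = -8
  a_7 = 0·-8 + -2·0 + 2·4 = 8
  a_8 = 0·8 + -2·-8 + 2·0 = 16
  a_9 = 0·16 + -2·8 + 2·-8 = -32
  a_10 = 0·-32 + -2·16 + 2·8 = -16
  a_11 = 0·-16 + -2·-32 + 2·16 = 96
  a_12 = 0·96 + -2·-16 + 2·-32 = -32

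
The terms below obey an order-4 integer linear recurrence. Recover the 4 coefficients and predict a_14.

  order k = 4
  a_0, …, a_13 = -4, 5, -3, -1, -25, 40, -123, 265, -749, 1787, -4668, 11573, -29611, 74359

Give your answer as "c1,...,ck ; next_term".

-1,3,-1,3 ; -188769

  a_4 = -1·-1 + 3·-3 + -1·5 + 3·-4 = -25
  a_5 = -1·-25 + 3·-1 + -1·-3 + 3·5 = 40
  a_6 = -1·40 + 3·-25 + -1·-1 + 3·-3 = -123
  a_7 = -1·-123 + 3·40 + -1·-25 + 3·-1 = 265
  a_8 = -1·265 + 3·-123 + -1·40 + 3·-25 = -749
  a_9 = -1·-749 + 3·265 + -1·-123 + 3·40 = 1787
  a_10 = -1·1787 + 3·-749 + -1·265 + 3·-123 = -4668
  a_11 = -1·-4668 + 3·1787 + -1·-749 + 3·265 = 11573
  a_12 = -1·11573 + 3·-4668 + -1·1787 + 3·-749 = -29611
  a_13 = -1·-29611 + 3·11573 + -1·-4668 + 3·1787 = 74359
  a_14 = -1·74359 + 3·-29611 + -1·11573 + 3·-4668 = -188769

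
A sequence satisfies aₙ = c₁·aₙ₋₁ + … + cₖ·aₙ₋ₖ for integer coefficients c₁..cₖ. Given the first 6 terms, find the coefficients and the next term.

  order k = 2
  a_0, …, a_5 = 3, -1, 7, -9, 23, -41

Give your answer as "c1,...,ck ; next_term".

-1,2 ; 87

  a_2 = -1·-1 + 2·3 = 7
  a_3 = -1·7 + 2·-1 = -9
  a_4 = -1·-9 + 2·7 = 23
  a_5 = -1·23 + 2·-9 = -41
  a_6 = -1·-41 + 2·23 = 87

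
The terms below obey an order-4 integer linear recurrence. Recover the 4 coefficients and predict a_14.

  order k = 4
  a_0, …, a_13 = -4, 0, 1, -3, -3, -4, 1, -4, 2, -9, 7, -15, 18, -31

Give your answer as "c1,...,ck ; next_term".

  a_4 = 0·-3 + 1·1 + -1·0 + 1·-4 = -3
  a_5 = 0·-3 + 1·-3 + -1·1 + 1·0 = -4
  a_6 = 0·-4 + 1·-3 + -1·-3 + 1·1 = 1
  a_7 = 0·1 + 1·-4 + -1·-3 + 1·-3 = -4
  a_8 = 0·-4 + 1·1 + -1·-4 + 1·-3 = 2
  a_9 = 0·2 + 1·-4 + -1·1 + 1·-4 = -9
  a_10 = 0·-9 + 1·2 + -1·-4 + 1·1 = 7
  a_11 = 0·7 + 1·-9 + -1·2 + 1·-4 = -15
  a_12 = 0·-15 + 1·7 + -1·-9 + 1·2 = 18
  a_13 = 0·18 + 1·-15 + -1·7 + 1·-9 = -31
  a_14 = 0·-31 + 1·18 + -1·-15 + 1·7 = 40

0,1,-1,1 ; 40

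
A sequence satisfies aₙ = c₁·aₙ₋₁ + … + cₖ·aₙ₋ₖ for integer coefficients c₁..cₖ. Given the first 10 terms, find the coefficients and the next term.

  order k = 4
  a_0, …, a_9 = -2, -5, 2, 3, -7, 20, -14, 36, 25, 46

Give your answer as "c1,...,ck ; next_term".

0,3,3,-1 ; 197

  a_4 = 0·3 + 3·2 + 3·-5 + -1·-2 = -7
  a_5 = 0·-7 + 3·3 + 3·2 + -1·-5 = 20
  a_6 = 0·20 + 3·-7 + 3·3 + -1·2 = -14
  a_7 = 0·-14 + 3·20 + 3·-7 + -1·3 = 36
  a_8 = 0·36 + 3·-14 + 3·20 + -1·-7 = 25
  a_9 = 0·25 + 3·36 + 3·-14 + -1·20 = 46
  a_10 = 0·46 + 3·25 + 3·36 + -1·-14 = 197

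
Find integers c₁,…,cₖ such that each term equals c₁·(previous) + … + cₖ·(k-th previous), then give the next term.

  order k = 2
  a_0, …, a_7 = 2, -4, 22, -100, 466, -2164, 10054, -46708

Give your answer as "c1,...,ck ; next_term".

  a_2 = -4·-4 + 3·2 = 22
  a_3 = -4·22 + 3·-4 = -100
  a_4 = -4·-100 + 3·22 = 466
  a_5 = -4·466 + 3·-100 = -2164
  a_6 = -4·-2164 + 3·466 = 10054
  a_7 = -4·10054 + 3·-2164 = -46708
  a_8 = -4·-46708 + 3·10054 = 216994

-4,3 ; 216994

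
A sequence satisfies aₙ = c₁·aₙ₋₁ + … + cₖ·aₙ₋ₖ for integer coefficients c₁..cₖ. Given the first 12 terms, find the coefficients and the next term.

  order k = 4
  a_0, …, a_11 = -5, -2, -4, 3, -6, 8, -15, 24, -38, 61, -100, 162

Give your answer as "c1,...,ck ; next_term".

  a_4 = -1·3 + 0·-4 + -1·-2 + 1·-5 = -6
  a_5 = -1·-6 + 0·3 + -1·-4 + 1·-2 = 8
  a_6 = -1·8 + 0·-6 + -1·3 + 1·-4 = -15
  a_7 = -1·-15 + 0·8 + -1·-6 + 1·3 = 24
  a_8 = -1·24 + 0·-15 + -1·8 + 1·-6 = -38
  a_9 = -1·-38 + 0·24 + -1·-15 + 1·8 = 61
  a_10 = -1·61 + 0·-38 + -1·24 + 1·-15 = -100
  a_11 = -1·-100 + 0·61 + -1·-38 + 1·24 = 162
  a_12 = -1·162 + 0·-100 + -1·61 + 1·-38 = -261

-1,0,-1,1 ; -261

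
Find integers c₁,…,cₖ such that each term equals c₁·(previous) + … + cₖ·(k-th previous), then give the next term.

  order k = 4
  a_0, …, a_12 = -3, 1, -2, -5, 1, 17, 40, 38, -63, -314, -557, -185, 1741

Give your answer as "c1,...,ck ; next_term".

2,-3,-1,-2 ; 5222

  a_4 = 2·-5 + -3·-2 + -1·1 + -2·-3 = 1
  a_5 = 2·1 + -3·-5 + -1·-2 + -2·1 = 17
  a_6 = 2·17 + -3·1 + -1·-5 + -2·-2 = 40
  a_7 = 2·40 + -3·17 + -1·1 + -2·-5 = 38
  a_8 = 2·38 + -3·40 + -1·17 + -2·1 = -63
  a_9 = 2·-63 + -3·38 + -1·40 + -2·17 = -314
  a_10 = 2·-314 + -3·-63 + -1·38 + -2·40 = -557
  a_11 = 2·-557 + -3·-314 + -1·-63 + -2·38 = -185
  a_12 = 2·-185 + -3·-557 + -1·-314 + -2·-63 = 1741
  a_13 = 2·1741 + -3·-185 + -1·-557 + -2·-314 = 5222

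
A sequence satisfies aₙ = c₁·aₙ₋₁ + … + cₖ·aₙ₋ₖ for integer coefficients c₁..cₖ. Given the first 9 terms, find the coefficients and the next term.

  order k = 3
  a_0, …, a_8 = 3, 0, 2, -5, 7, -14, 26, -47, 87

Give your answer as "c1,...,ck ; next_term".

-1,1,-1 ; -160

  a_3 = -1·2 + 1·0 + -1·3 = -5
  a_4 = -1·-5 + 1·2 + -1·0 = 7
  a_5 = -1·7 + 1·-5 + -1·2 = -14
  a_6 = -1·-14 + 1·7 + -1·-5 = 26
  a_7 = -1·26 + 1·-14 + -1·7 = -47
  a_8 = -1·-47 + 1·26 + -1·-14 = 87
  a_9 = -1·87 + 1·-47 + -1·26 = -160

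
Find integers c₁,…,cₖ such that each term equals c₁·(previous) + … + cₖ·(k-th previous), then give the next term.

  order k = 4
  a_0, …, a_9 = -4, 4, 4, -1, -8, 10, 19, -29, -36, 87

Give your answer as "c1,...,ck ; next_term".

  a_4 = 0·-1 + -2·4 + 1·4 + 1·-4 = -8
  a_5 = 0·-8 + -2·-1 + 1·4 + 1·4 = 10
  a_6 = 0·10 + -2·-8 + 1·-1 + 1·4 = 19
  a_7 = 0·19 + -2·10 + 1·-8 + 1·-1 = -29
  a_8 = 0·-29 + -2·19 + 1·10 + 1·-8 = -36
  a_9 = 0·-36 + -2·-29 + 1·19 + 1·10 = 87
  a_10 = 0·87 + -2·-36 + 1·-29 + 1·19 = 62

0,-2,1,1 ; 62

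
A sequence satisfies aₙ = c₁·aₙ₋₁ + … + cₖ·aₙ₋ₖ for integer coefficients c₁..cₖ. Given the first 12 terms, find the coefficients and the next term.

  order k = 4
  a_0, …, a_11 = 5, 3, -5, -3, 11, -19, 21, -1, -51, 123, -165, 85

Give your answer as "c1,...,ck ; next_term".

-2,-2,0,-1 ; 211

  a_4 = -2·-3 + -2·-5 + 0·3 + -1·5 = 11
  a_5 = -2·11 + -2·-3 + 0·-5 + -1·3 = -19
  a_6 = -2·-19 + -2·11 + 0·-3 + -1·-5 = 21
  a_7 = -2·21 + -2·-19 + 0·11 + -1·-3 = -1
  a_8 = -2·-1 + -2·21 + 0·-19 + -1·11 = -51
  a_9 = -2·-51 + -2·-1 + 0·21 + -1·-19 = 123
  a_10 = -2·123 + -2·-51 + 0·-1 + -1·21 = -165
  a_11 = -2·-165 + -2·123 + 0·-51 + -1·-1 = 85
  a_12 = -2·85 + -2·-165 + 0·123 + -1·-51 = 211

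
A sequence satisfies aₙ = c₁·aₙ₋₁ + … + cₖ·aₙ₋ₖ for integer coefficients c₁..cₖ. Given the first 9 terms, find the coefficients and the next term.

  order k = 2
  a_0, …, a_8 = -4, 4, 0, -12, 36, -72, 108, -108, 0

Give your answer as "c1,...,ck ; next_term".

  a_2 = -3·4 + -3·-4 = 0
  a_3 = -3·0 + -3·4 = -12
  a_4 = -3·-12 + -3·0 = 36
  a_5 = -3·36 + -3·-12 = -72
  a_6 = -3·-72 + -3·36 = 108
  a_7 = -3·108 + -3·-72 = -108
  a_8 = -3·-108 + -3·108 = 0
  a_9 = -3·0 + -3·-108 = 324

-3,-3 ; 324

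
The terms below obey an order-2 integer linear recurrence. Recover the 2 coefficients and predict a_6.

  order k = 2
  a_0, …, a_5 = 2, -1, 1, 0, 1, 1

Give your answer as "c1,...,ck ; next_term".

  a_2 = 1·-1 + 1·2 = 1
  a_3 = 1·1 + 1·-1 = 0
  a_4 = 1·0 + 1·1 = 1
  a_5 = 1·1 + 1·0 = 1
  a_6 = 1·1 + 1·1 = 2

1,1 ; 2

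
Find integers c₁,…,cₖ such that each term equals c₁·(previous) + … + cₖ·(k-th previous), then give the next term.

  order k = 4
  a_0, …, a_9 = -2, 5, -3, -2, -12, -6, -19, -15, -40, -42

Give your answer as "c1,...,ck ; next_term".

1,1,-1,1 ; -86

  a_4 = 1·-2 + 1·-3 + -1·5 + 1·-2 = -12
  a_5 = 1·-12 + 1·-2 + -1·-3 + 1·5 = -6
  a_6 = 1·-6 + 1·-12 + -1·-2 + 1·-3 = -19
  a_7 = 1·-19 + 1·-6 + -1·-12 + 1·-2 = -15
  a_8 = 1·-15 + 1·-19 + -1·-6 + 1·-12 = -40
  a_9 = 1·-40 + 1·-15 + -1·-19 + 1·-6 = -42
  a_10 = 1·-42 + 1·-40 + -1·-15 + 1·-19 = -86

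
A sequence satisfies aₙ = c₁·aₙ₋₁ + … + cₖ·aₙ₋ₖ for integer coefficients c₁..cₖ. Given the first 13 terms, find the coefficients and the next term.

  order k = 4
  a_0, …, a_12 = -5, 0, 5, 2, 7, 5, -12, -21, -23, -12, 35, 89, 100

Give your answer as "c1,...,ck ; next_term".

  a_4 = 1·2 + -1·5 + 0·0 + -2·-5 = 7
  a_5 = 1·7 + -1·2 + 0·5 + -2·0 = 5
  a_6 = 1·5 + -1·7 + 0·2 + -2·5 = -12
  a_7 = 1·-12 + -1·5 + 0·7 + -2·2 = -21
  a_8 = 1·-21 + -1·-12 + 0·5 + -2·7 = -23
  a_9 = 1·-23 + -1·-21 + 0·-12 + -2·5 = -12
  a_10 = 1·-12 + -1·-23 + 0·-21 + -2·-12 = 35
  a_11 = 1·35 + -1·-12 + 0·-23 + -2·-21 = 89
  a_12 = 1·89 + -1·35 + 0·-12 + -2·-23 = 100
  a_13 = 1·100 + -1·89 + 0·35 + -2·-12 = 35

1,-1,0,-2 ; 35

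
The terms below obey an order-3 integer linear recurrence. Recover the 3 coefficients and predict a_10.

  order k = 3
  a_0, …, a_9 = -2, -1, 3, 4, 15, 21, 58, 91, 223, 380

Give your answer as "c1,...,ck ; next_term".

  a_3 = 1·3 + 3·-1 + -2·-2 = 4
  a_4 = 1·4 + 3·3 + -2·-1 = 15
  a_5 = 1·15 + 3·4 + -2·3 = 21
  a_6 = 1·21 + 3·15 + -2·4 = 58
  a_7 = 1·58 + 3·21 + -2·15 = 91
  a_8 = 1·91 + 3·58 + -2·21 = 223
  a_9 = 1·223 + 3·91 + -2·58 = 380
  a_10 = 1·380 + 3·223 + -2·91 = 867

1,3,-2 ; 867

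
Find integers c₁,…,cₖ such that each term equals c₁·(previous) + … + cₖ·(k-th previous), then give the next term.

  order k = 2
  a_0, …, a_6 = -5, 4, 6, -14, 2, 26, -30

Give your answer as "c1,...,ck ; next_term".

-1,-2 ; -22

  a_2 = -1·4 + -2·-5 = 6
  a_3 = -1·6 + -2·4 = -14
  a_4 = -1·-14 + -2·6 = 2
  a_5 = -1·2 + -2·-14 = 26
  a_6 = -1·26 + -2·2 = -30
  a_7 = -1·-30 + -2·26 = -22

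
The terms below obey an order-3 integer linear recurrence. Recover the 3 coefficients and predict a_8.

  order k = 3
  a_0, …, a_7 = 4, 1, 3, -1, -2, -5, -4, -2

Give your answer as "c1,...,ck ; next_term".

  a_3 = 1·3 + 0·1 + -1·4 = -1
  a_4 = 1·-1 + 0·3 + -1·1 = -2
  a_5 = 1·-2 + 0·-1 + -1·3 = -5
  a_6 = 1·-5 + 0·-2 + -1·-1 = -4
  a_7 = 1·-4 + 0·-5 + -1·-2 = -2
  a_8 = 1·-2 + 0·-4 + -1·-5 = 3

1,0,-1 ; 3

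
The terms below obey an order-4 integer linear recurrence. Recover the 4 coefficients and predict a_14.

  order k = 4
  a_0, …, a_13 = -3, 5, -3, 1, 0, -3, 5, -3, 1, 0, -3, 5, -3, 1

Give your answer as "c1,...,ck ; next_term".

-1,-1,-1,-1 ; 0

  a_4 = -1·1 + -1·-3 + -1·5 + -1·-3 = 0
  a_5 = -1·0 + -1·1 + -1·-3 + -1·5 = -3
  a_6 = -1·-3 + -1·0 + -1·1 + -1·-3 = 5
  a_7 = -1·5 + -1·-3 + -1·0 + -1·1 = -3
  a_8 = -1·-3 + -1·5 + -1·-3 + -1·0 = 1
  a_9 = -1·1 + -1·-3 + -1·5 + -1·-3 = 0
  a_10 = -1·0 + -1·1 + -1·-3 + -1·5 = -3
  a_11 = -1·-3 + -1·0 + -1·1 + -1·-3 = 5
  a_12 = -1·5 + -1·-3 + -1·0 + -1·1 = -3
  a_13 = -1·-3 + -1·5 + -1·-3 + -1·0 = 1
  a_14 = -1·1 + -1·-3 + -1·5 + -1·-3 = 0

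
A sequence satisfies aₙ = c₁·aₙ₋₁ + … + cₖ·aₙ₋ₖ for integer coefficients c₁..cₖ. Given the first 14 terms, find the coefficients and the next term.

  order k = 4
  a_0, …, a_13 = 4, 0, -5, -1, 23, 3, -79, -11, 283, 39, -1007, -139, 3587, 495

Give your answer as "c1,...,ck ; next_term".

0,-3,0,2 ; -12775

  a_4 = 0·-1 + -3·-5 + 0·0 + 2·4 = 23
  a_5 = 0·23 + -3·-1 + 0·-5 + 2·0 = 3
  a_6 = 0·3 + -3·23 + 0·-1 + 2·-5 = -79
  a_7 = 0·-79 + -3·3 + 0·23 + 2·-1 = -11
  a_8 = 0·-11 + -3·-79 + 0·3 + 2·23 = 283
  a_9 = 0·283 + -3·-11 + 0·-79 + 2·3 = 39
  a_10 = 0·39 + -3·283 + 0·-11 + 2·-79 = -1007
  a_11 = 0·-1007 + -3·39 + 0·283 + 2·-11 = -139
  a_12 = 0·-139 + -3·-1007 + 0·39 + 2·283 = 3587
  a_13 = 0·3587 + -3·-139 + 0·-1007 + 2·39 = 495
  a_14 = 0·495 + -3·3587 + 0·-139 + 2·-1007 = -12775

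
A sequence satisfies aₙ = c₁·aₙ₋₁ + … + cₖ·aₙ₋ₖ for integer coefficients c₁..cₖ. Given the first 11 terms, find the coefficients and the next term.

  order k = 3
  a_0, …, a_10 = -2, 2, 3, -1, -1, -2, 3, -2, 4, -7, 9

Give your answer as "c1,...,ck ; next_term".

-1,0,-1 ; -13

  a_3 = -1·3 + 0·2 + -1·-2 = -1
  a_4 = -1·-1 + 0·3 + -1·2 = -1
  a_5 = -1·-1 + 0·-1 + -1·3 = -2
  a_6 = -1·-2 + 0·-1 + -1·-1 = 3
  a_7 = -1·3 + 0·-2 + -1·-1 = -2
  a_8 = -1·-2 + 0·3 + -1·-2 = 4
  a_9 = -1·4 + 0·-2 + -1·3 = -7
  a_10 = -1·-7 + 0·4 + -1·-2 = 9
  a_11 = -1·9 + 0·-7 + -1·4 = -13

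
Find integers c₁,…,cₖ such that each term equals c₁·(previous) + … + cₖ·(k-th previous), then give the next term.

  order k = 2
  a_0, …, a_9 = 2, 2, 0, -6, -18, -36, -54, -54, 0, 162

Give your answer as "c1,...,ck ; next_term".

  a_2 = 3·2 + -3·2 = 0
  a_3 = 3·0 + -3·2 = -6
  a_4 = 3·-6 + -3·0 = -18
  a_5 = 3·-18 + -3·-6 = -36
  a_6 = 3·-36 + -3·-18 = -54
  a_7 = 3·-54 + -3·-36 = -54
  a_8 = 3·-54 + -3·-54 = 0
  a_9 = 3·0 + -3·-54 = 162
  a_10 = 3·162 + -3·0 = 486

3,-3 ; 486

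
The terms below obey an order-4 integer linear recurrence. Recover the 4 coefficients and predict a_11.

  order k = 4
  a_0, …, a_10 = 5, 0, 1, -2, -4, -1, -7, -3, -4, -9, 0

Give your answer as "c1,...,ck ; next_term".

  a_4 = 0·-2 + 1·1 + 1·0 + -1·5 = -4
  a_5 = 0·-4 + 1·-2 + 1·1 + -1·0 = -1
  a_6 = 0·-1 + 1·-4 + 1·-2 + -1·1 = -7
  a_7 = 0·-7 + 1·-1 + 1·-4 + -1·-2 = -3
  a_8 = 0·-3 + 1·-7 + 1·-1 + -1·-4 = -4
  a_9 = 0·-4 + 1·-3 + 1·-7 + -1·-1 = -9
  a_10 = 0·-9 + 1·-4 + 1·-3 + -1·-7 = 0
  a_11 = 0·0 + 1·-9 + 1·-4 + -1·-3 = -10

0,1,1,-1 ; -10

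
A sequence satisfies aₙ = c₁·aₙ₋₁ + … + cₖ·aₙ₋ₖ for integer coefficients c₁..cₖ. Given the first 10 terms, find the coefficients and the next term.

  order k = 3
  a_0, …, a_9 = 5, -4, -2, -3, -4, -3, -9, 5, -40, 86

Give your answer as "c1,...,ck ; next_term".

-2,3,1 ; -287

  a_3 = -2·-2 + 3·-4 + 1·5 = -3
  a_4 = -2·-3 + 3·-2 + 1·-4 = -4
  a_5 = -2·-4 + 3·-3 + 1·-2 = -3
  a_6 = -2·-3 + 3·-4 + 1·-3 = -9
  a_7 = -2·-9 + 3·-3 + 1·-4 = 5
  a_8 = -2·5 + 3·-9 + 1·-3 = -40
  a_9 = -2·-40 + 3·5 + 1·-9 = 86
  a_10 = -2·86 + 3·-40 + 1·5 = -287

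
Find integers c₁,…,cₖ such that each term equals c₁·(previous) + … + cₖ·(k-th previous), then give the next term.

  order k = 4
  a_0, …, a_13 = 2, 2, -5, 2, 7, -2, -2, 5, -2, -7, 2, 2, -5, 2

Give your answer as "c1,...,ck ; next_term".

  a_4 = 1·2 + -1·-5 + 1·2 + -1·2 = 7
  a_5 = 1·7 + -1·2 + 1·-5 + -1·2 = -2
  a_6 = 1·-2 + -1·7 + 1·2 + -1·-5 = -2
  a_7 = 1·-2 + -1·-2 + 1·7 + -1·2 = 5
  a_8 = 1·5 + -1·-2 + 1·-2 + -1·7 = -2
  a_9 = 1·-2 + -1·5 + 1·-2 + -1·-2 = -7
  a_10 = 1·-7 + -1·-2 + 1·5 + -1·-2 = 2
  a_11 = 1·2 + -1·-7 + 1·-2 + -1·5 = 2
  a_12 = 1·2 + -1·2 + 1·-7 + -1·-2 = -5
  a_13 = 1·-5 + -1·2 + 1·2 + -1·-7 = 2
  a_14 = 1·2 + -1·-5 + 1·2 + -1·2 = 7

1,-1,1,-1 ; 7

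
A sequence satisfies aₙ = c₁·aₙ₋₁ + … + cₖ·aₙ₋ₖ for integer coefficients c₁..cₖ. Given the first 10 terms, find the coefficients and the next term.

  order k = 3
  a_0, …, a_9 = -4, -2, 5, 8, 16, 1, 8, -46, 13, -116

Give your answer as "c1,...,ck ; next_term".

  a_3 = 0·5 + 2·-2 + -3·-4 = 8
  a_4 = 0·8 + 2·5 + -3·-2 = 16
  a_5 = 0·16 + 2·8 + -3·5 = 1
  a_6 = 0·1 + 2·16 + -3·8 = 8
  a_7 = 0·8 + 2·1 + -3·16 = -46
  a_8 = 0·-46 + 2·8 + -3·1 = 13
  a_9 = 0·13 + 2·-46 + -3·8 = -116
  a_10 = 0·-116 + 2·13 + -3·-46 = 164

0,2,-3 ; 164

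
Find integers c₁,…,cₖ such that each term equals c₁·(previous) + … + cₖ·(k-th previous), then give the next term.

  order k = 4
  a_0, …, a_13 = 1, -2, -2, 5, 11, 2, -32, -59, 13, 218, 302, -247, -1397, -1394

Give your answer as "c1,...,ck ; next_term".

  a_4 = 1·5 + -3·-2 + -1·-2 + -2·1 = 11
  a_5 = 1·11 + -3·5 + -1·-2 + -2·-2 = 2
  a_6 = 1·2 + -3·11 + -1·5 + -2·-2 = -32
  a_7 = 1·-32 + -3·2 + -1·11 + -2·5 = -59
  a_8 = 1·-59 + -3·-32 + -1·2 + -2·11 = 13
  a_9 = 1·13 + -3·-59 + -1·-32 + -2·2 = 218
  a_10 = 1·218 + -3·13 + -1·-59 + -2·-32 = 302
  a_11 = 1·302 + -3·218 + -1·13 + -2·-59 = -247
  a_12 = 1·-247 + -3·302 + -1·218 + -2·13 = -1397
  a_13 = 1·-1397 + -3·-247 + -1·302 + -2·218 = -1394
  a_14 = 1·-1394 + -3·-1397 + -1·-247 + -2·302 = 2440

1,-3,-1,-2 ; 2440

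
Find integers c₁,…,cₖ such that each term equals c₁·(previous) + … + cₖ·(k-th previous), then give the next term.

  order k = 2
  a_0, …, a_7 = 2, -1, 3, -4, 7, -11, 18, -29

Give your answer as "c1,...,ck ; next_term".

-1,1 ; 47

  a_2 = -1·-1 + 1·2 = 3
  a_3 = -1·3 + 1·-1 = -4
  a_4 = -1·-4 + 1·3 = 7
  a_5 = -1·7 + 1·-4 = -11
  a_6 = -1·-11 + 1·7 = 18
  a_7 = -1·18 + 1·-11 = -29
  a_8 = -1·-29 + 1·18 = 47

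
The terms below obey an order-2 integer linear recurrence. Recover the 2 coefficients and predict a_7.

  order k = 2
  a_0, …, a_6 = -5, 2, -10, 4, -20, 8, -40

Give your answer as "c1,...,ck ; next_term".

0,2 ; 16

  a_2 = 0·2 + 2·-5 = -10
  a_3 = 0·-10 + 2·2 = 4
  a_4 = 0·4 + 2·-10 = -20
  a_5 = 0·-20 + 2·4 = 8
  a_6 = 0·8 + 2·-20 = -40
  a_7 = 0·-40 + 2·8 = 16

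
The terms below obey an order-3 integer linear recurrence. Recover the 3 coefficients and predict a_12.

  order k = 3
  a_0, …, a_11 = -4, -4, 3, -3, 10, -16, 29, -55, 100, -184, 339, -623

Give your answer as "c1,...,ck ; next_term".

-1,1,-1 ; 1146

  a_3 = -1·3 + 1·-4 + -1·-4 = -3
  a_4 = -1·-3 + 1·3 + -1·-4 = 10
  a_5 = -1·10 + 1·-3 + -1·3 = -16
  a_6 = -1·-16 + 1·10 + -1·-3 = 29
  a_7 = -1·29 + 1·-16 + -1·10 = -55
  a_8 = -1·-55 + 1·29 + -1·-16 = 100
  a_9 = -1·100 + 1·-55 + -1·29 = -184
  a_10 = -1·-184 + 1·100 + -1·-55 = 339
  a_11 = -1·339 + 1·-184 + -1·100 = -623
  a_12 = -1·-623 + 1·339 + -1·-184 = 1146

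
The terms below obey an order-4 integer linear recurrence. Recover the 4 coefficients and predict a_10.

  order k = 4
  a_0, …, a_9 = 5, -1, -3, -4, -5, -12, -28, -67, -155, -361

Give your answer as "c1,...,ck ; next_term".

2,1,-1,1 ; -838

  a_4 = 2·-4 + 1·-3 + -1·-1 + 1·5 = -5
  a_5 = 2·-5 + 1·-4 + -1·-3 + 1·-1 = -12
  a_6 = 2·-12 + 1·-5 + -1·-4 + 1·-3 = -28
  a_7 = 2·-28 + 1·-12 + -1·-5 + 1·-4 = -67
  a_8 = 2·-67 + 1·-28 + -1·-12 + 1·-5 = -155
  a_9 = 2·-155 + 1·-67 + -1·-28 + 1·-12 = -361
  a_10 = 2·-361 + 1·-155 + -1·-67 + 1·-28 = -838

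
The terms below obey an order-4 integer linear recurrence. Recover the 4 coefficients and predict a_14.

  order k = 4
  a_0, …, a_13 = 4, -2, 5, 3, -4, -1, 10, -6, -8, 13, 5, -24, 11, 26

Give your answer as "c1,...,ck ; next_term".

  a_4 = -1·3 + -1·5 + 0·-2 + 1·4 = -4
  a_5 = -1·-4 + -1·3 + 0·5 + 1·-2 = -1
  a_6 = -1·-1 + -1·-4 + 0·3 + 1·5 = 10
  a_7 = -1·10 + -1·-1 + 0·-4 + 1·3 = -6
  a_8 = -1·-6 + -1·10 + 0·-1 + 1·-4 = -8
  a_9 = -1·-8 + -1·-6 + 0·10 + 1·-1 = 13
  a_10 = -1·13 + -1·-8 + 0·-6 + 1·10 = 5
  a_11 = -1·5 + -1·13 + 0·-8 + 1·-6 = -24
  a_12 = -1·-24 + -1·5 + 0·13 + 1·-8 = 11
  a_13 = -1·11 + -1·-24 + 0·5 + 1·13 = 26
  a_14 = -1·26 + -1·11 + 0·-24 + 1·5 = -32

-1,-1,0,1 ; -32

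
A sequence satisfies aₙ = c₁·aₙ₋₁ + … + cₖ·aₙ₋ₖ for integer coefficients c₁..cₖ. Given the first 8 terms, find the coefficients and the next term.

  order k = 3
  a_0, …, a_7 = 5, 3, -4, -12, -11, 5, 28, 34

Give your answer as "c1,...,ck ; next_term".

1,-1,-1 ; 1

  a_3 = 1·-4 + -1·3 + -1·5 = -12
  a_4 = 1·-12 + -1·-4 + -1·3 = -11
  a_5 = 1·-11 + -1·-12 + -1·-4 = 5
  a_6 = 1·5 + -1·-11 + -1·-12 = 28
  a_7 = 1·28 + -1·5 + -1·-11 = 34
  a_8 = 1·34 + -1·28 + -1·5 = 1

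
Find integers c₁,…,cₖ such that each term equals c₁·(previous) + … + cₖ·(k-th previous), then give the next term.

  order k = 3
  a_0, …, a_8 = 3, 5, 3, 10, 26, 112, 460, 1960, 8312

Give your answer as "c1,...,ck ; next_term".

4,2,-4 ; 35328

  a_3 = 4·3 + 2·5 + -4·3 = 10
  a_4 = 4·10 + 2·3 + -4·5 = 26
  a_5 = 4·26 + 2·10 + -4·3 = 112
  a_6 = 4·112 + 2·26 + -4·10 = 460
  a_7 = 4·460 + 2·112 + -4·26 = 1960
  a_8 = 4·1960 + 2·460 + -4·112 = 8312
  a_9 = 4·8312 + 2·1960 + -4·460 = 35328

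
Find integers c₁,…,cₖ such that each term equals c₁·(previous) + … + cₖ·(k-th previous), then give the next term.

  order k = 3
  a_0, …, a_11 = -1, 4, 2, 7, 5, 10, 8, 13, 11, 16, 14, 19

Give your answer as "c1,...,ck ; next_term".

  a_3 = 1·2 + 1·4 + -1·-1 = 7
  a_4 = 1·7 + 1·2 + -1·4 = 5
  a_5 = 1·5 + 1·7 + -1·2 = 10
  a_6 = 1·10 + 1·5 + -1·7 = 8
  a_7 = 1·8 + 1·10 + -1·5 = 13
  a_8 = 1·13 + 1·8 + -1·10 = 11
  a_9 = 1·11 + 1·13 + -1·8 = 16
  a_10 = 1·16 + 1·11 + -1·13 = 14
  a_11 = 1·14 + 1·16 + -1·11 = 19
  a_12 = 1·19 + 1·14 + -1·16 = 17

1,1,-1 ; 17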